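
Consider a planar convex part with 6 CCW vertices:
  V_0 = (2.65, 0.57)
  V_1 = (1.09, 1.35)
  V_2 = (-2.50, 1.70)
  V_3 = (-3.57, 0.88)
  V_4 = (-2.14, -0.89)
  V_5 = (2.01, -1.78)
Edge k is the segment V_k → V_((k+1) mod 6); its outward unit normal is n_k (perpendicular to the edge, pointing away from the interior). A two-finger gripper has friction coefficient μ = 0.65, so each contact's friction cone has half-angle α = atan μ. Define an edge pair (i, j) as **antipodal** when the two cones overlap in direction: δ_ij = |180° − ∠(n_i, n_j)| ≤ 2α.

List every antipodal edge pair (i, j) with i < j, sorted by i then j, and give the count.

count = 7; pairs: (0,3), (0,4), (1,3), (1,4), (2,4), (2,5), (3,5)

α = atan 0.65 = 33.02°;  2α = 66.05°
n_0 = (+0.4472, +0.8944)
n_1 = (+0.0970, +0.9953)
n_2 = (-0.6083, +0.7937)
n_3 = (-0.7779, -0.6284)
n_4 = (-0.2097, -0.9778)
n_5 = (+0.9649, -0.2628)
  (0,1): δ = 159.00°  ·
  (0,2): δ = 115.97°  ·
  (0,3): δ = 24.50°  ✓
  (0,4): δ = 14.46°  ✓
  (0,5): δ = 101.33°  ·
  (1,2): δ = 136.97°  ·
  (1,3): δ = 45.50°  ✓
  (1,4): δ = 6.54°  ✓
  (1,5): δ = 80.33°  ·
  (2,3): δ = 88.53°  ·
  (2,4): δ = 49.57°  ✓
  (2,5): δ = 37.30°  ✓
  (3,4): δ = 141.04°  ·
  (3,5): δ = 54.17°  ✓
  (4,5): δ = 93.13°  ·
antipodal pairs: 7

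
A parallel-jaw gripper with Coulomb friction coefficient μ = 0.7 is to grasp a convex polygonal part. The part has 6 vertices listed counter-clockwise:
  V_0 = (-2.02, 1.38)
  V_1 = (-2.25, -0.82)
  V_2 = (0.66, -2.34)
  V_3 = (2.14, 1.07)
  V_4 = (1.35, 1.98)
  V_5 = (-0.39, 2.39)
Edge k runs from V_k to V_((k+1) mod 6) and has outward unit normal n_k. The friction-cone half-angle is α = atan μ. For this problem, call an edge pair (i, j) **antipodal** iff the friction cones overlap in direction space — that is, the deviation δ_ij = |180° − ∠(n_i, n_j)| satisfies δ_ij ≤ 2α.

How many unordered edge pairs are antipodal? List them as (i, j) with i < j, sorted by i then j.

count = 6; pairs: (0,2), (0,3), (1,3), (1,4), (1,5), (2,5)

α = atan 0.7 = 34.99°;  2α = 69.98°
n_0 = (-0.9946, +0.1040)
n_1 = (-0.4630, -0.8864)
n_2 = (+0.9173, -0.3981)
n_3 = (+0.7551, +0.6556)
n_4 = (+0.2294, +0.9733)
n_5 = (-0.5267, +0.8500)
  (0,1): δ = 111.61°  ·
  (0,2): δ = 17.49°  ✓
  (0,3): δ = 46.93°  ✓
  (0,4): δ = 82.71°  ·
  (0,5): δ = 127.75°  ·
  (1,2): δ = 85.88°  ·
  (1,3): δ = 21.46°  ✓
  (1,4): δ = 14.32°  ✓
  (1,5): δ = 59.36°  ✓
  (2,3): δ = 115.58°  ·
  (2,4): δ = 79.80°  ·
  (2,5): δ = 34.75°  ✓
  (3,4): δ = 144.22°  ·
  (3,5): δ = 99.18°  ·
  (4,5): δ = 134.96°  ·
antipodal pairs: 6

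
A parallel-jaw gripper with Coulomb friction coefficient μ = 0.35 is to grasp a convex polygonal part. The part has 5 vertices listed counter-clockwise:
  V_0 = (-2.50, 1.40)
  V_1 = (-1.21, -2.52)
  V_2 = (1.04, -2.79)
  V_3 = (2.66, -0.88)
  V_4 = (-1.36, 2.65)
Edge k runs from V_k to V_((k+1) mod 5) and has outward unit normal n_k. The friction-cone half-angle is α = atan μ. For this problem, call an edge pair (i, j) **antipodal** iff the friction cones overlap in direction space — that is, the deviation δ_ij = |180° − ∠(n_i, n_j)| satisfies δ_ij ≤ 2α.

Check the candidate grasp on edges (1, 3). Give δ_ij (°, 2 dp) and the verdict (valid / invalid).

δ = 34.44°, valid

α = atan 0.35 = 19.29°;  2α = 38.58°
edge 1: e_1 = (+2.25, -0.27);  n_1 = (-0.1191, -0.9929)
edge 3: e_3 = (-4.02, +3.53);  n_3 = (+0.6598, +0.7514)
∠(n_1, n_3) = 145.56°
δ = |180° − 145.56°| = 34.44°
34.44° ≤ 2α = 38.58°  →  valid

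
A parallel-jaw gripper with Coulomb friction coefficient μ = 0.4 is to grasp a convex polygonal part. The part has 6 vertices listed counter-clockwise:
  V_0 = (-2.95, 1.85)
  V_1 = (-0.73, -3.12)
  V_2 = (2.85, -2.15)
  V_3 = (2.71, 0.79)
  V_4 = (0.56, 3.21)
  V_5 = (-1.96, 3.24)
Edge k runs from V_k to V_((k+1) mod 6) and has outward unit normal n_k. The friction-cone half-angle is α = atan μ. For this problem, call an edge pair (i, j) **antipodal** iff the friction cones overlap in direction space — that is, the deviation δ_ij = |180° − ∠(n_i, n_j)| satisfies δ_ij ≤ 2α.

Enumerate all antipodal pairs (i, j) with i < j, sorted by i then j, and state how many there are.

count = 5; pairs: (0,2), (0,3), (1,4), (1,5), (2,5)

α = atan 0.4 = 21.80°;  2α = 43.60°
n_0 = (-0.9131, -0.4078)
n_1 = (+0.2615, -0.9652)
n_2 = (+0.9989, +0.0476)
n_3 = (+0.7476, +0.6642)
n_4 = (+0.0119, +0.9999)
n_5 = (-0.8145, +0.5801)
  (0,1): δ = 98.91°  ·
  (0,2): δ = 21.34°  ✓
  (0,3): δ = 17.55°  ✓
  (0,4): δ = 65.25°  ·
  (0,5): δ = 120.47°  ·
  (1,2): δ = 102.43°  ·
  (1,3): δ = 63.54°  ·
  (1,4): δ = 15.84°  ✓
  (1,5): δ = 39.38°  ✓
  (2,3): δ = 141.11°  ·
  (2,4): δ = 93.41°  ·
  (2,5): δ = 38.19°  ✓
  (3,4): δ = 132.30°  ·
  (3,5): δ = 77.08°  ·
  (4,5): δ = 124.78°  ·
antipodal pairs: 5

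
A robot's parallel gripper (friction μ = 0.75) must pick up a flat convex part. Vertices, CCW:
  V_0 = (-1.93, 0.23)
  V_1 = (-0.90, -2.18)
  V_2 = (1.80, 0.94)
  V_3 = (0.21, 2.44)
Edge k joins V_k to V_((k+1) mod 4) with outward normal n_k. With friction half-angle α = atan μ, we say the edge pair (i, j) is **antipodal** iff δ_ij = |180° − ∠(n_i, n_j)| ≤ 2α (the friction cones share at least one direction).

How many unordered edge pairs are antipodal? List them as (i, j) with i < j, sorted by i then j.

α = atan 0.75 = 36.87°;  2α = 73.74°
n_0 = (-0.9195, -0.3930)
n_1 = (+0.7562, -0.6544)
n_2 = (+0.6862, +0.7274)
n_3 = (-0.7184, +0.6956)
  (0,1): δ = 64.01°  ✓
  (0,2): δ = 23.53°  ✓
  (0,3): δ = 112.78°  ·
  (1,2): δ = 92.46°  ·
  (1,3): δ = 3.21°  ✓
  (2,3): δ = 90.75°  ·
antipodal pairs: 3

count = 3; pairs: (0,1), (0,2), (1,3)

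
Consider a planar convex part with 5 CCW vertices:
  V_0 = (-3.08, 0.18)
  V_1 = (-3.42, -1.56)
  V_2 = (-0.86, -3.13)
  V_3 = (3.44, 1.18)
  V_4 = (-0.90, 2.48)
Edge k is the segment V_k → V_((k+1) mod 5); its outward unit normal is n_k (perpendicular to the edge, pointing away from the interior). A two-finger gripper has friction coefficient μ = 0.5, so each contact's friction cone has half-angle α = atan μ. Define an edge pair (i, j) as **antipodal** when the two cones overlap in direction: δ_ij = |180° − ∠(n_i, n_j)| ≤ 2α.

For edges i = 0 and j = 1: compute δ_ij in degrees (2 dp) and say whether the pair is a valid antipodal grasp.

δ = 110.46°, invalid

α = atan 0.5 = 26.57°;  2α = 53.13°
edge 0: e_0 = (-0.34, -1.74);  n_0 = (-0.9814, +0.1918)
edge 1: e_1 = (+2.56, -1.57);  n_1 = (-0.5228, -0.8525)
∠(n_0, n_1) = 69.54°
δ = |180° − 69.54°| = 110.46°
110.46° > 2α = 53.13°  →  invalid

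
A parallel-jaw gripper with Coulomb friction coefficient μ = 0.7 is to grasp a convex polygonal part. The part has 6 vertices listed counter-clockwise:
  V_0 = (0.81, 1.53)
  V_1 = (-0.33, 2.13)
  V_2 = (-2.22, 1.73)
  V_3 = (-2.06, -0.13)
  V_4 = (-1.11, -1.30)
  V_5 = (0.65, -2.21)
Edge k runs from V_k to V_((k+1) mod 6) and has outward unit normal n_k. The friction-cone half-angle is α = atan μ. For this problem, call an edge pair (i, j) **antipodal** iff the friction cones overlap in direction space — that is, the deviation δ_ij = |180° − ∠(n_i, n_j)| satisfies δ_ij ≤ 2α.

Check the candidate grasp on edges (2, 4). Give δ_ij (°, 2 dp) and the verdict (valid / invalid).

α = atan 0.7 = 34.99°;  2α = 69.98°
edge 2: e_2 = (+0.16, -1.86);  n_2 = (-0.9963, -0.0857)
edge 4: e_4 = (+1.76, -0.91);  n_4 = (-0.4593, -0.8883)
∠(n_2, n_4) = 57.74°
δ = |180° − 57.74°| = 122.26°
122.26° > 2α = 69.98°  →  invalid

δ = 122.26°, invalid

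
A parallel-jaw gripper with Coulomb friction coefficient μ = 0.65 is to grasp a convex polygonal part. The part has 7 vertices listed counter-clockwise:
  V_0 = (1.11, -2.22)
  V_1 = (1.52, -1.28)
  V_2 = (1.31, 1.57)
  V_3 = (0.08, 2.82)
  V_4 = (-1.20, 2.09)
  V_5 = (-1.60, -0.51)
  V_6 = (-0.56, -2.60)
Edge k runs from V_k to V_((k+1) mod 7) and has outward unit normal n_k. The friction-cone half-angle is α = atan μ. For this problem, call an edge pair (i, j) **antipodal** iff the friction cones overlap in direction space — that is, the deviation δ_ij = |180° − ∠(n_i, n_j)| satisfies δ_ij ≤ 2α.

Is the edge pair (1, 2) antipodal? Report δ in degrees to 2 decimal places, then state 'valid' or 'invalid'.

δ = 139.68°, invalid

α = atan 0.65 = 33.02°;  2α = 66.05°
edge 1: e_1 = (-0.21, +2.85);  n_1 = (+0.9973, +0.0735)
edge 2: e_2 = (-1.23, +1.25);  n_2 = (+0.7128, +0.7014)
∠(n_1, n_2) = 40.32°
δ = |180° − 40.32°| = 139.68°
139.68° > 2α = 66.05°  →  invalid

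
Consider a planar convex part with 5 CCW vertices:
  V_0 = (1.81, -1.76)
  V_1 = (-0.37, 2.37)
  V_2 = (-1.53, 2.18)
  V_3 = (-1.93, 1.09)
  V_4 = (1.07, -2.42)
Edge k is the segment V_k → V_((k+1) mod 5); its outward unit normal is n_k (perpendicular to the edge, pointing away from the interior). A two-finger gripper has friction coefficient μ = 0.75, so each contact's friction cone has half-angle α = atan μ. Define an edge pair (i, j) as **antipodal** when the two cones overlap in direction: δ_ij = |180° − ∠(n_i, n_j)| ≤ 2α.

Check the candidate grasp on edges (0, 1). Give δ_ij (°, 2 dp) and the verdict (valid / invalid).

α = atan 0.75 = 36.87°;  2α = 73.74°
edge 0: e_0 = (-2.18, +4.13);  n_0 = (+0.8844, +0.4668)
edge 1: e_1 = (-1.16, -0.19);  n_1 = (-0.1616, +0.9868)
∠(n_0, n_1) = 71.47°
δ = |180° − 71.47°| = 108.53°
108.53° > 2α = 73.74°  →  invalid

δ = 108.53°, invalid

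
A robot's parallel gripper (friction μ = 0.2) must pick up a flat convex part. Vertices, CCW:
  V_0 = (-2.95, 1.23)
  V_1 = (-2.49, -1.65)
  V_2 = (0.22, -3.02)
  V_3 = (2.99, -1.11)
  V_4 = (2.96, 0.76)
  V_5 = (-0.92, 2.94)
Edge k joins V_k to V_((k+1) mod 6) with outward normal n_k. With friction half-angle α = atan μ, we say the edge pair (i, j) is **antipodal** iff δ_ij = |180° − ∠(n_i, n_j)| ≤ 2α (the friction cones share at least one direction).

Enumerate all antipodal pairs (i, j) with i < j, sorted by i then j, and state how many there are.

count = 3; pairs: (0,3), (1,4), (2,5)

α = atan 0.2 = 11.31°;  2α = 22.62°
n_0 = (-0.9875, -0.1577)
n_1 = (-0.4512, -0.8924)
n_2 = (+0.5677, -0.8233)
n_3 = (+0.9999, +0.0160)
n_4 = (+0.4898, +0.8718)
n_5 = (-0.6443, +0.7648)
  (0,1): δ = 125.89°  ·
  (0,2): δ = 64.49°  ·
  (0,3): δ = 8.16°  ✓
  (0,4): δ = 51.60°  ·
  (0,5): δ = 121.03°  ·
  (1,2): δ = 118.59°  ·
  (1,3): δ = 62.26°  ·
  (1,4): δ = 2.51°  ✓
  (1,5): δ = 66.93°  ·
  (2,3): δ = 123.67°  ·
  (2,4): δ = 63.92°  ·
  (2,5): δ = 5.52°  ✓
  (3,4): δ = 120.25°  ·
  (3,5): δ = 50.81°  ·
  (4,5): δ = 110.56°  ·
antipodal pairs: 3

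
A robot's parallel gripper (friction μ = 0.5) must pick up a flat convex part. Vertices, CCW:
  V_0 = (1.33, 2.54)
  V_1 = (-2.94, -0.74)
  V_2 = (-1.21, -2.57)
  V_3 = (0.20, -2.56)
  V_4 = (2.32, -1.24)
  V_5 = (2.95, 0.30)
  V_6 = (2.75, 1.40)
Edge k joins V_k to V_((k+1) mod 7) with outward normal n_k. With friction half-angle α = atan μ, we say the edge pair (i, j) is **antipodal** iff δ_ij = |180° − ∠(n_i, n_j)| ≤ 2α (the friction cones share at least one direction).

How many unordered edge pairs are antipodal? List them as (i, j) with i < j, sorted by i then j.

α = atan 0.5 = 26.57°;  2α = 53.13°
n_0 = (-0.6092, +0.7930)
n_1 = (-0.7267, -0.6870)
n_2 = (+0.0071, -1.0000)
n_3 = (+0.5286, -0.8489)
n_4 = (+0.9255, -0.3786)
n_5 = (+0.9839, +0.1789)
n_6 = (+0.6260, +0.7798)
  (0,1): δ = 84.14°  ·
  (0,2): δ = 37.12°  ✓
  (0,3): δ = 5.62°  ✓
  (0,4): δ = 30.22°  ✓
  (0,5): δ = 62.78°  ·
  (0,6): δ = 103.71°  ·
  (1,2): δ = 132.98°  ·
  (1,3): δ = 101.48°  ·
  (1,4): δ = 65.64°  ·
  (1,5): δ = 33.09°  ✓
  (1,6): δ = 7.85°  ✓
  (2,3): δ = 148.50°  ·
  (2,4): δ = 112.66°  ·
  (2,5): δ = 80.10°  ·
  (2,6): δ = 39.16°  ✓
  (3,4): δ = 144.16°  ·
  (3,5): δ = 111.60°  ·
  (3,6): δ = 70.67°  ·
  (4,5): δ = 147.45°  ·
  (4,6): δ = 106.51°  ·
  (5,6): δ = 139.06°  ·
antipodal pairs: 6

count = 6; pairs: (0,2), (0,3), (0,4), (1,5), (1,6), (2,6)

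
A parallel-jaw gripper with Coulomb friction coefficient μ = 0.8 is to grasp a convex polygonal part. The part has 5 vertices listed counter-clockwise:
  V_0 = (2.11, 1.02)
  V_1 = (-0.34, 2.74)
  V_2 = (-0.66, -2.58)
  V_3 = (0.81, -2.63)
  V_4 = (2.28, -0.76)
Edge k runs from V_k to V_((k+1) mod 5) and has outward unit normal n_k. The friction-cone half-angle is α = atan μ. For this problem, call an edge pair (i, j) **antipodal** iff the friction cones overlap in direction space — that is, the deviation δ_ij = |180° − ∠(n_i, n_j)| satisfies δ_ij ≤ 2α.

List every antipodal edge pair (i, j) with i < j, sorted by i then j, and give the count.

count = 4; pairs: (0,1), (0,2), (1,3), (1,4)

α = atan 0.8 = 38.66°;  2α = 77.32°
n_0 = (+0.5746, +0.8184)
n_1 = (-0.9982, +0.0600)
n_2 = (-0.0340, -0.9994)
n_3 = (+0.7862, -0.6180)
n_4 = (+0.9955, +0.0951)
  (0,1): δ = 58.37°  ✓
  (0,2): δ = 33.12°  ✓
  (0,3): δ = 86.90°  ·
  (0,4): δ = 130.53°  ·
  (1,2): δ = 88.51°  ·
  (1,3): δ = 34.73°  ✓
  (1,4): δ = 8.90°  ✓
  (2,3): δ = 126.22°  ·
  (2,4): δ = 82.60°  ·
  (3,4): δ = 136.37°  ·
antipodal pairs: 4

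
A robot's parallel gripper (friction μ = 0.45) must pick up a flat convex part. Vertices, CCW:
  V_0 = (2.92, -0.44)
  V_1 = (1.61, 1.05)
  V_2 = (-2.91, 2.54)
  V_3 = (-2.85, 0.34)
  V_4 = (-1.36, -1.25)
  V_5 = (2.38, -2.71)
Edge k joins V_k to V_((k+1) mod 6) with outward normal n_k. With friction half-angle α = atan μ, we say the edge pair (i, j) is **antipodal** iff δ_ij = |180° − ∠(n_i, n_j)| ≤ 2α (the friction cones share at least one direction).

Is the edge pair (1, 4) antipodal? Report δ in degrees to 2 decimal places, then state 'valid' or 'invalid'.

α = atan 0.45 = 24.23°;  2α = 48.46°
edge 1: e_1 = (-4.52, +1.49);  n_1 = (+0.3131, +0.9497)
edge 4: e_4 = (+3.74, -1.46);  n_4 = (-0.3636, -0.9315)
∠(n_1, n_4) = 176.92°
δ = |180° − 176.92°| = 3.08°
3.08° ≤ 2α = 48.46°  →  valid

δ = 3.08°, valid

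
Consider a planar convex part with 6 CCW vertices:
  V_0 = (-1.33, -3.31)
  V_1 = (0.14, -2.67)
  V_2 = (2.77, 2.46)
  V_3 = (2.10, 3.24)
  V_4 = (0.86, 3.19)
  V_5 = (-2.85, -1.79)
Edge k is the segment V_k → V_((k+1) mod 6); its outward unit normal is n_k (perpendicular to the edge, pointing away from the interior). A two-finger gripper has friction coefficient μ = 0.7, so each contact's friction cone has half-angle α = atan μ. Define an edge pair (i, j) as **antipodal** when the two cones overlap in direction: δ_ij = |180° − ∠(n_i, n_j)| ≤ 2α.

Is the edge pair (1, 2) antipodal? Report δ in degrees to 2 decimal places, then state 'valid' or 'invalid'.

δ = 112.20°, invalid

α = atan 0.7 = 34.99°;  2α = 69.98°
edge 1: e_1 = (+2.63, +5.13);  n_1 = (+0.8899, -0.4562)
edge 2: e_2 = (-0.67, +0.78);  n_2 = (+0.7586, +0.6516)
∠(n_1, n_2) = 67.80°
δ = |180° − 67.80°| = 112.20°
112.20° > 2α = 69.98°  →  invalid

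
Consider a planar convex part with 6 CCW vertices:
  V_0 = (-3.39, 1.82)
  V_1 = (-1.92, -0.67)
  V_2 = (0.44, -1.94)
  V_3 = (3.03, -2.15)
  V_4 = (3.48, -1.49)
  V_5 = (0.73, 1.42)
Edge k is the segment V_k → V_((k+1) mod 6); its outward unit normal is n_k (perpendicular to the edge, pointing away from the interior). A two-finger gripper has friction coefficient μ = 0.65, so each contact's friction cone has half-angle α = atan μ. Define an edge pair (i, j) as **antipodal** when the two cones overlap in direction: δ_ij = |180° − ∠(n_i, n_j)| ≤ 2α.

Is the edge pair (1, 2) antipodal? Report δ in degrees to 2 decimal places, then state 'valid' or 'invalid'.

α = atan 0.65 = 33.02°;  2α = 66.05°
edge 1: e_1 = (+2.36, -1.27);  n_1 = (-0.4739, -0.8806)
edge 2: e_2 = (+2.59, -0.21);  n_2 = (-0.0808, -0.9967)
∠(n_1, n_2) = 23.65°
δ = |180° − 23.65°| = 156.35°
156.35° > 2α = 66.05°  →  invalid

δ = 156.35°, invalid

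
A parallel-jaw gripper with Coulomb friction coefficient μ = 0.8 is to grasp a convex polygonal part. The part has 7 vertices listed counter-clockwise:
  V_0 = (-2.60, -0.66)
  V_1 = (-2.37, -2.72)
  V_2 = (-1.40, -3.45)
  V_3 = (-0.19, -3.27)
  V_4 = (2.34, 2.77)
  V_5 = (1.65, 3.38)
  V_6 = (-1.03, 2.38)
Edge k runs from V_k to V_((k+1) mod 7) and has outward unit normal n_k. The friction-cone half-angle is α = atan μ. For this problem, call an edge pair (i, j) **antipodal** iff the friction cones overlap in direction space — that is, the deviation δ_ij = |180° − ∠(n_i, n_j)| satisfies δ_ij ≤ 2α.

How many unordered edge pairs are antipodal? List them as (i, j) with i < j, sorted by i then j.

count = 11; pairs: (0,3), (0,4), (1,3), (1,4), (1,5), (2,4), (2,5), (2,6), (3,5), (3,6), (4,6)

α = atan 0.8 = 38.66°;  2α = 77.32°
n_0 = (-0.9938, -0.1110)
n_1 = (-0.6013, -0.7990)
n_2 = (+0.1471, -0.9891)
n_3 = (+0.9224, -0.3863)
n_4 = (+0.6623, +0.7492)
n_5 = (-0.3496, +0.9369)
n_6 = (-0.8885, +0.4589)
  (0,1): δ = 133.34°  ·
  (0,2): δ = 87.91°  ·
  (0,3): δ = 29.10°  ✓
  (0,4): δ = 42.15°  ✓
  (0,5): δ = 104.09°  ·
  (0,6): δ = 146.32°  ·
  (1,2): δ = 134.57°  ·
  (1,3): δ = 75.76°  ✓
  (1,4): δ = 4.51°  ✓
  (1,5): δ = 57.43°  ✓
  (1,6): δ = 99.65°  ·
  (2,3): δ = 121.19°  ·
  (2,4): δ = 49.94°  ✓
  (2,5): δ = 12.00°  ✓
  (2,6): δ = 54.22°  ✓
  (3,4): δ = 108.75°  ·
  (3,5): δ = 46.81°  ✓
  (3,6): δ = 4.59°  ✓
  (4,5): δ = 118.06°  ·
  (4,6): δ = 75.84°  ✓
  (5,6): δ = 137.78°  ·
antipodal pairs: 11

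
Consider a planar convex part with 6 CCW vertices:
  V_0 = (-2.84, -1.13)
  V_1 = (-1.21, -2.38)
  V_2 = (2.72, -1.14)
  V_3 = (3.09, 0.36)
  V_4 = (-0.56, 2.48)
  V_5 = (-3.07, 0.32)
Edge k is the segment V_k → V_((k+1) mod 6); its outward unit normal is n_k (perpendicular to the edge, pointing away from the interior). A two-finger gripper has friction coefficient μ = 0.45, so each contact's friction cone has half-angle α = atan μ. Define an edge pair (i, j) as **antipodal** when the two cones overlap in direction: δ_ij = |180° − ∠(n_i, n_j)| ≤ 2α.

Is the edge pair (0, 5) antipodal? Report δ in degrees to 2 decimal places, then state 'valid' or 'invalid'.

α = atan 0.45 = 24.23°;  2α = 48.46°
edge 0: e_0 = (+1.63, -1.25);  n_0 = (-0.6085, -0.7935)
edge 5: e_5 = (+0.23, -1.45);  n_5 = (-0.9877, -0.1567)
∠(n_0, n_5) = 43.50°
δ = |180° − 43.50°| = 136.50°
136.50° > 2α = 48.46°  →  invalid

δ = 136.50°, invalid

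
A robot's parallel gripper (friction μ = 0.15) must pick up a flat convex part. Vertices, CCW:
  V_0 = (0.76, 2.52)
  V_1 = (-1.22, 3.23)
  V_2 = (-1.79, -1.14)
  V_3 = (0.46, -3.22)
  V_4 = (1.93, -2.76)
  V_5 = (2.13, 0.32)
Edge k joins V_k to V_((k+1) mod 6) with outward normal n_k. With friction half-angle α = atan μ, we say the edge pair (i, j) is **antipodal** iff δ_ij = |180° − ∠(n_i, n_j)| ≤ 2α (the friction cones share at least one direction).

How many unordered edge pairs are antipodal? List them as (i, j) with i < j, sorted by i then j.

α = atan 0.15 = 8.53°;  2α = 17.06°
n_0 = (+0.3375, +0.9413)
n_1 = (-0.9916, +0.1293)
n_2 = (-0.6788, -0.7343)
n_3 = (+0.2986, -0.9544)
n_4 = (+0.9979, -0.0648)
n_5 = (+0.8489, +0.5286)
  (0,1): δ = 77.70°  ·
  (0,2): δ = 23.02°  ·
  (0,3): δ = 37.10°  ·
  (0,4): δ = 106.01°  ·
  (0,5): δ = 141.64°  ·
  (1,2): δ = 125.32°  ·
  (1,3): δ = 65.19°  ·
  (1,4): δ = 3.72°  ✓
  (1,5): δ = 39.34°  ·
  (2,3): δ = 119.87°  ·
  (2,4): δ = 50.96°  ·
  (2,5): δ = 15.34°  ✓
  (3,4): δ = 111.09°  ·
  (3,5): δ = 75.46°  ·
  (4,5): δ = 144.37°  ·
antipodal pairs: 2

count = 2; pairs: (1,4), (2,5)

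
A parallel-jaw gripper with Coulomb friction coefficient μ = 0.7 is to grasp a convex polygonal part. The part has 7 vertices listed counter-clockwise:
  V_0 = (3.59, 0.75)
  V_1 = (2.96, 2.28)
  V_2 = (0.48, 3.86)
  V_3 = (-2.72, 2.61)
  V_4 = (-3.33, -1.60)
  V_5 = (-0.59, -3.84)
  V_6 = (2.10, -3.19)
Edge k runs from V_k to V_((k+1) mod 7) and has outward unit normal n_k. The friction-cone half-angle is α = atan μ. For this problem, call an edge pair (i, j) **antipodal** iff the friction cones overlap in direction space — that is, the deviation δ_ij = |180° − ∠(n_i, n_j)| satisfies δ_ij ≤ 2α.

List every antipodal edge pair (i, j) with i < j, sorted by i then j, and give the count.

count = 10; pairs: (0,3), (0,4), (1,3), (1,4), (1,5), (2,4), (2,5), (2,6), (3,5), (3,6)

α = atan 0.7 = 34.99°;  2α = 69.98°
n_0 = (+0.9247, +0.3807)
n_1 = (+0.5373, +0.8434)
n_2 = (-0.3639, +0.9315)
n_3 = (-0.9897, +0.1434)
n_4 = (-0.6329, -0.7742)
n_5 = (+0.2349, -0.9720)
n_6 = (+0.9353, -0.3537)
  (0,1): δ = 144.88°  ·
  (0,2): δ = 91.04°  ·
  (0,3): δ = 30.62°  ✓
  (0,4): δ = 28.35°  ✓
  (0,5): δ = 81.20°  ·
  (0,6): δ = 136.90°  ·
  (1,2): δ = 126.16°  ·
  (1,3): δ = 65.74°  ✓
  (1,4): δ = 6.77°  ✓
  (1,5): δ = 46.09°  ✓
  (1,6): δ = 101.79°  ·
  (2,3): δ = 119.58°  ·
  (2,4): δ = 60.60°  ✓
  (2,5): δ = 7.75°  ✓
  (2,6): δ = 47.95°  ✓
  (3,4): δ = 121.02°  ·
  (3,5): δ = 68.17°  ✓
  (3,6): δ = 12.47°  ✓
  (4,5): δ = 127.15°  ·
  (4,6): δ = 71.45°  ·
  (5,6): δ = 124.30°  ·
antipodal pairs: 10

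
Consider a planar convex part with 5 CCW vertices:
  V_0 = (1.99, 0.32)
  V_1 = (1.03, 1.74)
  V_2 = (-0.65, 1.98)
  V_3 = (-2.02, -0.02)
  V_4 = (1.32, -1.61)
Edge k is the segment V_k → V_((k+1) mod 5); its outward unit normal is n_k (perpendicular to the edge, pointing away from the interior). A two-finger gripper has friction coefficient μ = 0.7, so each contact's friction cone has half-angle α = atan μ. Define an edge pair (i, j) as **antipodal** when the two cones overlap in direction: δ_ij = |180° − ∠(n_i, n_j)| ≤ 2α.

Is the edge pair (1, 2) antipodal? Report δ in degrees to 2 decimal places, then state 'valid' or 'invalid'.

δ = 116.28°, invalid

α = atan 0.7 = 34.99°;  2α = 69.98°
edge 1: e_1 = (-1.68, +0.24);  n_1 = (+0.1414, +0.9899)
edge 2: e_2 = (-1.37, -2.00);  n_2 = (-0.8250, +0.5651)
∠(n_1, n_2) = 63.72°
δ = |180° − 63.72°| = 116.28°
116.28° > 2α = 69.98°  →  invalid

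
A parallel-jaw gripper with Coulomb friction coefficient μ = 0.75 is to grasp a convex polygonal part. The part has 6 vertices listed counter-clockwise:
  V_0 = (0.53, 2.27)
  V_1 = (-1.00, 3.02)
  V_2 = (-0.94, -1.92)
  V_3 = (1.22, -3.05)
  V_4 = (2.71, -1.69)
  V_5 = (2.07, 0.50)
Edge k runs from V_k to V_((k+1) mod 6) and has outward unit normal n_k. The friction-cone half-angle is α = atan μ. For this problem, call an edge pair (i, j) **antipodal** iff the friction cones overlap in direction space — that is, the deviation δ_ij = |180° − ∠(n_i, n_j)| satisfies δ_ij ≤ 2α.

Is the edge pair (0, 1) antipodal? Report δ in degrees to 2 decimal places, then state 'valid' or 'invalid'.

δ = 63.19°, valid

α = atan 0.75 = 36.87°;  2α = 73.74°
edge 0: e_0 = (-1.53, +0.75);  n_0 = (+0.4402, +0.8979)
edge 1: e_1 = (+0.06, -4.94);  n_1 = (-0.9999, -0.0121)
∠(n_0, n_1) = 116.81°
δ = |180° − 116.81°| = 63.19°
63.19° ≤ 2α = 73.74°  →  valid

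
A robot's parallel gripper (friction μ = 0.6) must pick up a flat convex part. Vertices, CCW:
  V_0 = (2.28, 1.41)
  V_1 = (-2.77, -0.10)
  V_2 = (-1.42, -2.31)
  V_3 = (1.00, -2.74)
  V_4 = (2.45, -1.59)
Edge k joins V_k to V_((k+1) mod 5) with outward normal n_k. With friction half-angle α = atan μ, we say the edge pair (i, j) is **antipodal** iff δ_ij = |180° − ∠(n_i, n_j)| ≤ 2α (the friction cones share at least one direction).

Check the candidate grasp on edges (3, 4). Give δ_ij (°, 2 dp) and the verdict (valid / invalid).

δ = 125.17°, invalid

α = atan 0.6 = 30.96°;  2α = 61.93°
edge 3: e_3 = (+1.45, +1.15);  n_3 = (+0.6214, -0.7835)
edge 4: e_4 = (-0.17, +3.00);  n_4 = (+0.9984, +0.0566)
∠(n_3, n_4) = 54.83°
δ = |180° − 54.83°| = 125.17°
125.17° > 2α = 61.93°  →  invalid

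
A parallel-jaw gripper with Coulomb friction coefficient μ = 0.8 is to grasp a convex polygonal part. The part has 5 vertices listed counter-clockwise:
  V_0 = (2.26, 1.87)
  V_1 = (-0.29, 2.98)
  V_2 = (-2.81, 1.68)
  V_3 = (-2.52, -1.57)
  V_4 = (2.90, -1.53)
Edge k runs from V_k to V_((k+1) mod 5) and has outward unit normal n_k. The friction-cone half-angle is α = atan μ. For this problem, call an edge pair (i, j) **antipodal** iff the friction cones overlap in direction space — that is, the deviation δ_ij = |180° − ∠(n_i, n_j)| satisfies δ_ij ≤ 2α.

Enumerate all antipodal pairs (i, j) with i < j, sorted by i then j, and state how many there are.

count = 5; pairs: (0,2), (0,3), (1,3), (1,4), (2,4)

α = atan 0.8 = 38.66°;  2α = 77.32°
n_0 = (+0.3991, +0.9169)
n_1 = (-0.4585, +0.8887)
n_2 = (-0.9960, -0.0889)
n_3 = (+0.0074, -1.0000)
n_4 = (+0.9827, +0.1850)
  (0,1): δ = 129.19°  ·
  (0,2): δ = 61.38°  ✓
  (0,3): δ = 23.95°  ✓
  (0,4): δ = 124.18°  ·
  (1,2): δ = 112.19°  ·
  (1,3): δ = 26.87°  ✓
  (1,4): δ = 73.37°  ✓
  (2,3): δ = 94.68°  ·
  (2,4): δ = 5.56°  ✓
  (3,4): δ = 79.76°  ·
antipodal pairs: 5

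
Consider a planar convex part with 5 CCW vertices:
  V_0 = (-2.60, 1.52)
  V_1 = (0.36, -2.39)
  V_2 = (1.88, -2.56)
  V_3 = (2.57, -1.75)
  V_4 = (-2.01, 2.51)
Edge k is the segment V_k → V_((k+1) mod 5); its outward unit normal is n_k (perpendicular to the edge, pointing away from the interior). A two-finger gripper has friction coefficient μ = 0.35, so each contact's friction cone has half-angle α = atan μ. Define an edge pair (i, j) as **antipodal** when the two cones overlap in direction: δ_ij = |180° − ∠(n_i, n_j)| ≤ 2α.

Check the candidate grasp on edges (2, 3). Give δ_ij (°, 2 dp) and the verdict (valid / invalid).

δ = 92.50°, invalid

α = atan 0.35 = 19.29°;  2α = 38.58°
edge 2: e_2 = (+0.69, +0.81);  n_2 = (+0.7612, -0.6485)
edge 3: e_3 = (-4.58, +4.26);  n_3 = (+0.6811, +0.7322)
∠(n_2, n_3) = 87.50°
δ = |180° − 87.50°| = 92.50°
92.50° > 2α = 38.58°  →  invalid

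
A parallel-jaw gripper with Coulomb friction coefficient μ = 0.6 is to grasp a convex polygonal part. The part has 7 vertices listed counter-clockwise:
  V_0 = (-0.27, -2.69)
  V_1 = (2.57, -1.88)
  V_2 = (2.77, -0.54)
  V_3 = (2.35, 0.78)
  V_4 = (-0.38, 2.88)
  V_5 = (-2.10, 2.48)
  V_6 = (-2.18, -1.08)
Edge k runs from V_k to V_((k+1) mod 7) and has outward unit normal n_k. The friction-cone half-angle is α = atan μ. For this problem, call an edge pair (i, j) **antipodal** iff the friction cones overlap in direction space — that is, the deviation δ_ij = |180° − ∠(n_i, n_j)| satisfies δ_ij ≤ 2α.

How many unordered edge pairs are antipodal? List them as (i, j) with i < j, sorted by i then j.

count = 9; pairs: (0,3), (0,4), (1,5), (1,6), (2,5), (2,6), (3,5), (3,6), (4,6)

α = atan 0.6 = 30.96°;  2α = 61.93°
n_0 = (+0.2743, -0.9617)
n_1 = (+0.9890, -0.1476)
n_2 = (+0.9529, +0.3032)
n_3 = (+0.6097, +0.7926)
n_4 = (-0.2265, +0.9740)
n_5 = (-0.9997, +0.0225)
n_6 = (-0.6445, -0.7646)
  (0,1): δ = 114.41°  ·
  (0,2): δ = 88.27°  ·
  (0,3): δ = 53.49°  ✓
  (0,4): δ = 2.83°  ✓
  (0,5): δ = 72.79°  ·
  (0,6): δ = 123.95°  ·
  (1,2): δ = 153.86°  ·
  (1,3): δ = 119.08°  ·
  (1,4): δ = 68.42°  ·
  (1,5): δ = 7.20°  ✓
  (1,6): δ = 58.36°  ✓
  (2,3): δ = 145.22°  ·
  (2,4): δ = 94.56°  ·
  (2,5): δ = 18.94°  ✓
  (2,6): δ = 32.22°  ✓
  (3,4): δ = 129.34°  ·
  (3,5): δ = 53.72°  ✓
  (3,6): δ = 2.56°  ✓
  (4,5): δ = 104.38°  ·
  (4,6): δ = 53.22°  ✓
  (5,6): δ = 128.84°  ·
antipodal pairs: 9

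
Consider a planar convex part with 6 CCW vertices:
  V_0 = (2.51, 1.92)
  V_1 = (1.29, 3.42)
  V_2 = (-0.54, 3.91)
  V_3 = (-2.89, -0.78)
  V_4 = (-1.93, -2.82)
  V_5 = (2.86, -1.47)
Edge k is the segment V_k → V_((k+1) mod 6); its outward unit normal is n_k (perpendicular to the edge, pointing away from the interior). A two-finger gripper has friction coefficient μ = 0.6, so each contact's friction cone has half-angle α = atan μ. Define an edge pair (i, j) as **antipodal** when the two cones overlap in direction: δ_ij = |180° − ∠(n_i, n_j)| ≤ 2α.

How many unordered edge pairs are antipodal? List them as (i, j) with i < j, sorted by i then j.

α = atan 0.6 = 30.96°;  2α = 61.93°
n_0 = (+0.7758, +0.6310)
n_1 = (+0.2586, +0.9660)
n_2 = (-0.8940, +0.4480)
n_3 = (-0.9048, -0.4258)
n_4 = (+0.2713, -0.9625)
n_5 = (+0.9947, +0.1027)
  (0,1): δ = 144.11°  ·
  (0,2): δ = 65.74°  ·
  (0,3): δ = 13.92°  ✓
  (0,4): δ = 66.62°  ·
  (0,5): δ = 146.77°  ·
  (1,2): δ = 101.62°  ·
  (1,3): δ = 49.81°  ✓
  (1,4): δ = 30.73°  ✓
  (1,5): δ = 110.88°  ·
  (2,3): δ = 128.18°  ·
  (2,4): δ = 47.65°  ✓
  (2,5): δ = 32.51°  ✓
  (3,4): δ = 99.46°  ·
  (3,5): δ = 19.31°  ✓
  (4,5): δ = 99.85°  ·
antipodal pairs: 6

count = 6; pairs: (0,3), (1,3), (1,4), (2,4), (2,5), (3,5)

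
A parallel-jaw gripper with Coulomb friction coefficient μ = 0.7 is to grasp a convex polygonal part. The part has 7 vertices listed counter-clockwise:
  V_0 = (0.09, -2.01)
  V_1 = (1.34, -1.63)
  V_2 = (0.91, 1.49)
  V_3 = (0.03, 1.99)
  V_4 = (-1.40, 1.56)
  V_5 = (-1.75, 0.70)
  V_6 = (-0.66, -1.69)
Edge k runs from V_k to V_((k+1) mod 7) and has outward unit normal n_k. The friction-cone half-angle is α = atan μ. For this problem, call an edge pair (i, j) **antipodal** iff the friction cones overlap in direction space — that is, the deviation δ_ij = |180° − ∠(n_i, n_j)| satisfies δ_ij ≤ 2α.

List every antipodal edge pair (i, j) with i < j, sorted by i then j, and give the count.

count = 9; pairs: (0,2), (0,3), (0,4), (1,4), (1,5), (1,6), (2,5), (2,6), (3,6)

α = atan 0.7 = 34.99°;  2α = 69.98°
n_0 = (+0.2909, -0.9568)
n_1 = (+0.9906, +0.1365)
n_2 = (+0.4940, +0.8695)
n_3 = (-0.2880, +0.9576)
n_4 = (-0.9262, +0.3770)
n_5 = (-0.9098, -0.4149)
n_6 = (-0.3924, -0.9198)
  (0,1): δ = 99.06°  ·
  (0,2): δ = 46.51°  ✓
  (0,3): δ = 0.17°  ✓
  (0,4): δ = 50.95°  ✓
  (0,5): δ = 97.61°  ·
  (0,6): δ = 139.98°  ·
  (1,2): δ = 127.45°  ·
  (1,3): δ = 81.11°  ·
  (1,4): δ = 29.99°  ✓
  (1,5): δ = 16.67°  ✓
  (1,6): δ = 59.05°  ✓
  (2,3): δ = 133.66°  ·
  (2,4): δ = 82.54°  ·
  (2,5): δ = 35.88°  ✓
  (2,6): δ = 6.50°  ✓
  (3,4): δ = 128.88°  ·
  (3,5): δ = 82.22°  ·
  (3,6): δ = 39.84°  ✓
  (4,5): δ = 133.34°  ·
  (4,6): δ = 90.96°  ·
  (5,6): δ = 137.62°  ·
antipodal pairs: 9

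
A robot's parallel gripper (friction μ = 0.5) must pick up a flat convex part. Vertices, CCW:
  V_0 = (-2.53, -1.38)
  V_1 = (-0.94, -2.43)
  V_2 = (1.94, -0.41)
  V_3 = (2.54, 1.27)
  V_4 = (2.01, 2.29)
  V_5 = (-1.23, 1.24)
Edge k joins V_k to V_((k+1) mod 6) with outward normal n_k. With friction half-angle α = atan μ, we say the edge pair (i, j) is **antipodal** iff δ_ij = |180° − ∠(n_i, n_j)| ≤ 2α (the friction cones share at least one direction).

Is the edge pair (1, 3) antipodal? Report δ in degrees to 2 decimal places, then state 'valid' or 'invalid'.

δ = 97.59°, invalid

α = atan 0.5 = 26.57°;  2α = 53.13°
edge 1: e_1 = (+2.88, +2.02);  n_1 = (+0.5742, -0.8187)
edge 3: e_3 = (-0.53, +1.02);  n_3 = (+0.8874, +0.4611)
∠(n_1, n_3) = 82.41°
δ = |180° − 82.41°| = 97.59°
97.59° > 2α = 53.13°  →  invalid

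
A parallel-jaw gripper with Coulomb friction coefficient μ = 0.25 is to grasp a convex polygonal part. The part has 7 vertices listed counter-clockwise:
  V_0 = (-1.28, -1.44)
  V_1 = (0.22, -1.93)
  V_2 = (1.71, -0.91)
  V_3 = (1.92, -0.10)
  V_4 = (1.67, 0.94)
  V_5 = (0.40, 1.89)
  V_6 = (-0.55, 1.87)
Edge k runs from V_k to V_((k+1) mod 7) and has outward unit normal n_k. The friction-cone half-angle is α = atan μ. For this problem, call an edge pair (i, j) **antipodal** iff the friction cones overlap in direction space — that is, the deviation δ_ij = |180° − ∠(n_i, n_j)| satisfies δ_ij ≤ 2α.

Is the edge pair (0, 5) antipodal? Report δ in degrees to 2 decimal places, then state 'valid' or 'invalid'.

α = atan 0.25 = 14.04°;  2α = 28.07°
edge 0: e_0 = (+1.50, -0.49);  n_0 = (-0.3105, -0.9506)
edge 5: e_5 = (-0.95, -0.02);  n_5 = (-0.0210, +0.9998)
∠(n_0, n_5) = 160.70°
δ = |180° − 160.70°| = 19.30°
19.30° ≤ 2α = 28.07°  →  valid

δ = 19.30°, valid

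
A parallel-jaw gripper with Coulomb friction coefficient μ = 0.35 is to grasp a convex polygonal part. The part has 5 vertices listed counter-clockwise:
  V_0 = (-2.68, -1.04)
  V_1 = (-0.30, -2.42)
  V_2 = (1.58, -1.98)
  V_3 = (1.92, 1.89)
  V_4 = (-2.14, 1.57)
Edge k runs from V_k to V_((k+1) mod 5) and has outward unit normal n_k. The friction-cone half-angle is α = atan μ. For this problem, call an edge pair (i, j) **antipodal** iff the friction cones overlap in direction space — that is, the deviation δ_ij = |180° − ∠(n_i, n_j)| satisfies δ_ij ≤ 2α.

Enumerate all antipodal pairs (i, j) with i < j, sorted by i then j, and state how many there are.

α = atan 0.35 = 19.29°;  2α = 38.58°
n_0 = (-0.5016, -0.8651)
n_1 = (+0.2279, -0.9737)
n_2 = (+0.9962, -0.0875)
n_3 = (-0.0786, +0.9969)
n_4 = (-0.9793, +0.2026)
  (0,1): δ = 136.72°  ·
  (0,2): δ = 64.91°  ·
  (0,3): δ = 34.61°  ✓
  (0,4): δ = 108.42°  ·
  (1,2): δ = 108.19°  ·
  (1,3): δ = 8.67°  ✓
  (1,4): δ = 65.14°  ·
  (2,3): δ = 80.47°  ·
  (2,4): δ = 6.67°  ✓
  (3,4): δ = 106.20°  ·
antipodal pairs: 3

count = 3; pairs: (0,3), (1,3), (2,4)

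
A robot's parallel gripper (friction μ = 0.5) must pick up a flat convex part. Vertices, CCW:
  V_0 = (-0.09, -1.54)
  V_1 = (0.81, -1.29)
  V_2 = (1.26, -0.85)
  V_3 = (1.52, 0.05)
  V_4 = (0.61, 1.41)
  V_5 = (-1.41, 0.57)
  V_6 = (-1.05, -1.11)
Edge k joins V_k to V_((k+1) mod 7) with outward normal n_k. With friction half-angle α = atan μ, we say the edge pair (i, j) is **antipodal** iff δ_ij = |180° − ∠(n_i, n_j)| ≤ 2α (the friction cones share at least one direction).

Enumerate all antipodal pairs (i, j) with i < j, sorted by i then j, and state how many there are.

α = atan 0.5 = 26.57°;  2α = 53.13°
n_0 = (+0.2676, -0.9635)
n_1 = (+0.6991, -0.7150)
n_2 = (+0.9607, -0.2775)
n_3 = (+0.8311, +0.5561)
n_4 = (-0.3840, +0.9233)
n_5 = (-0.9778, -0.2095)
n_6 = (-0.4088, -0.9126)
  (0,1): δ = 151.17°  ·
  (0,2): δ = 121.64°  ·
  (0,3): δ = 71.74°  ·
  (0,4): δ = 7.06°  ✓
  (0,5): δ = 86.57°  ·
  (0,6): δ = 140.35°  ·
  (1,2): δ = 150.47°  ·
  (1,3): δ = 100.57°  ·
  (1,4): δ = 21.78°  ✓
  (1,5): δ = 57.74°  ·
  (1,6): δ = 111.52°  ·
  (2,3): δ = 130.10°  ·
  (2,4): δ = 51.31°  ✓
  (2,5): δ = 28.21°  ✓
  (2,6): δ = 81.99°  ·
  (3,4): δ = 101.21°  ·
  (3,5): δ = 21.69°  ✓
  (3,6): δ = 32.08°  ✓
  (4,5): δ = 100.48°  ·
  (4,6): δ = 46.71°  ✓
  (5,6): δ = 126.22°  ·
antipodal pairs: 7

count = 7; pairs: (0,4), (1,4), (2,4), (2,5), (3,5), (3,6), (4,6)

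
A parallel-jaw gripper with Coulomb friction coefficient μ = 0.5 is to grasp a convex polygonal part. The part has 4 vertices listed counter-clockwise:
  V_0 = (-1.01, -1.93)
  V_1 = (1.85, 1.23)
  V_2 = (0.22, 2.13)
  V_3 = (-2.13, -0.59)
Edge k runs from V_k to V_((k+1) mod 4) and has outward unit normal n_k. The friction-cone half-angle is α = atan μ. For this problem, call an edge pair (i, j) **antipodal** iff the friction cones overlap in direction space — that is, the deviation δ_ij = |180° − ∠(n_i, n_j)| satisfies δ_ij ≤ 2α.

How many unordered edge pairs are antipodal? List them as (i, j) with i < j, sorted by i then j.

α = atan 0.5 = 26.57°;  2α = 53.13°
n_0 = (+0.7414, -0.6710)
n_1 = (+0.4834, +0.8754)
n_2 = (-0.7567, +0.6538)
n_3 = (-0.7673, -0.6413)
  (0,1): δ = 76.76°  ·
  (0,2): δ = 1.32°  ✓
  (0,3): δ = 82.04°  ·
  (1,2): δ = 101.92°  ·
  (1,3): δ = 21.21°  ✓
  (2,3): δ = 99.28°  ·
antipodal pairs: 2

count = 2; pairs: (0,2), (1,3)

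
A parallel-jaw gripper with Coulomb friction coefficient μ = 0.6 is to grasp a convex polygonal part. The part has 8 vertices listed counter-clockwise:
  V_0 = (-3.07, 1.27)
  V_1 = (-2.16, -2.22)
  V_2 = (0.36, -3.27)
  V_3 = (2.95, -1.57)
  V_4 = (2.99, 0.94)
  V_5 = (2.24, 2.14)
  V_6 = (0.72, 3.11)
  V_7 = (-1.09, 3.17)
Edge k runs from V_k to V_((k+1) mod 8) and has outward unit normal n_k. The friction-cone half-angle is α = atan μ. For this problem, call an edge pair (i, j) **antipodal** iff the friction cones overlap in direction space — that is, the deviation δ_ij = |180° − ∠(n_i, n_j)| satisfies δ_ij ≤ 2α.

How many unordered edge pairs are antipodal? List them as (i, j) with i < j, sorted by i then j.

α = atan 0.6 = 30.96°;  2α = 61.93°
n_0 = (-0.9676, -0.2523)
n_1 = (-0.3846, -0.9231)
n_2 = (+0.5487, -0.8360)
n_3 = (+0.9999, -0.0159)
n_4 = (+0.8480, +0.5300)
n_5 = (+0.5380, +0.8430)
n_6 = (+0.0331, +0.9995)
n_7 = (-0.6924, +0.7215)
  (0,1): δ = 127.23°  ·
  (0,2): δ = 71.33°  ·
  (0,3): δ = 15.53°  ✓
  (0,4): δ = 17.39°  ✓
  (0,5): δ = 42.84°  ✓
  (0,6): δ = 73.49°  ·
  (0,7): δ = 119.20°  ·
  (1,2): δ = 124.10°  ·
  (1,3): δ = 68.29°  ·
  (1,4): δ = 35.37°  ✓
  (1,5): δ = 9.92°  ✓
  (1,6): δ = 20.72°  ✓
  (1,7): δ = 66.44°  ·
  (2,3): δ = 124.19°  ·
  (2,4): δ = 91.27°  ·
  (2,5): δ = 65.82°  ·
  (2,6): δ = 35.18°  ✓
  (2,7): δ = 10.54°  ✓
  (3,4): δ = 147.08°  ·
  (3,5): δ = 121.63°  ·
  (3,6): δ = 90.99°  ·
  (3,7): δ = 45.27°  ✓
  (4,5): δ = 154.55°  ·
  (4,6): δ = 123.90°  ·
  (4,7): δ = 78.19°  ·
  (5,6): δ = 149.35°  ·
  (5,7): δ = 103.64°  ·
  (6,7): δ = 134.28°  ·
antipodal pairs: 9

count = 9; pairs: (0,3), (0,4), (0,5), (1,4), (1,5), (1,6), (2,6), (2,7), (3,7)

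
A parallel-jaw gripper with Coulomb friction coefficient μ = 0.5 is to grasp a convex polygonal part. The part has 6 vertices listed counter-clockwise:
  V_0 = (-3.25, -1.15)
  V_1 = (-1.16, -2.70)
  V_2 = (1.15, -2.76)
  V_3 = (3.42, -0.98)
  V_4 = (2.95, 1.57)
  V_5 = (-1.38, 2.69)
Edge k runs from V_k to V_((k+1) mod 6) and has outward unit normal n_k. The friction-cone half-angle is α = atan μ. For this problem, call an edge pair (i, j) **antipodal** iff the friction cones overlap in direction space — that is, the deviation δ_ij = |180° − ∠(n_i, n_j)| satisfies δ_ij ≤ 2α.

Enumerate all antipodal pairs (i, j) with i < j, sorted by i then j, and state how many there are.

α = atan 0.5 = 26.57°;  2α = 53.13°
n_0 = (-0.5957, -0.8032)
n_1 = (-0.0260, -0.9997)
n_2 = (+0.6171, -0.7869)
n_3 = (+0.9834, +0.1813)
n_4 = (+0.2504, +0.9681)
n_5 = (-0.8991, +0.4378)
  (0,1): δ = 144.93°  ·
  (0,2): δ = 105.34°  ·
  (0,3): δ = 43.00°  ✓
  (0,4): δ = 22.06°  ✓
  (0,5): δ = 100.60°  ·
  (1,2): δ = 140.41°  ·
  (1,3): δ = 78.07°  ·
  (1,4): δ = 13.01°  ✓
  (1,5): δ = 65.52°  ·
  (2,3): δ = 117.66°  ·
  (2,4): δ = 52.60°  ✓
  (2,5): δ = 25.93°  ✓
  (3,4): δ = 114.95°  ·
  (3,5): δ = 36.41°  ✓
  (4,5): δ = 101.46°  ·
antipodal pairs: 6

count = 6; pairs: (0,3), (0,4), (1,4), (2,4), (2,5), (3,5)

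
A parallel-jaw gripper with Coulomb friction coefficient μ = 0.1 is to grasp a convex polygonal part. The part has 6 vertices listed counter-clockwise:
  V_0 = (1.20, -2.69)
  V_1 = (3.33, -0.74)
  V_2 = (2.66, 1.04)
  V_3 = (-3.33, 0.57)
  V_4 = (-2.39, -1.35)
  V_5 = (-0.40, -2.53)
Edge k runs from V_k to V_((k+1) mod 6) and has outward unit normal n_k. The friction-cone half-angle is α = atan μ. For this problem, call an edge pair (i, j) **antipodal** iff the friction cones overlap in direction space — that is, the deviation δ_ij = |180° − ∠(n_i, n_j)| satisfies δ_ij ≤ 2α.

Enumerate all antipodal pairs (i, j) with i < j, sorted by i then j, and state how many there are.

count = 2; pairs: (1,3), (2,5)

α = atan 0.1 = 5.71°;  2α = 11.42°
n_0 = (+0.6753, -0.7376)
n_1 = (+0.9359, +0.3523)
n_2 = (-0.0782, +0.9969)
n_3 = (-0.8981, -0.4397)
n_4 = (-0.5100, -0.8602)
n_5 = (-0.0995, -0.9950)
  (0,1): δ = 111.85°  ·
  (0,2): δ = 37.99°  ·
  (0,3): δ = 73.61°  ·
  (0,4): δ = 106.86°  ·
  (0,5): δ = 131.82°  ·
  (1,2): δ = 106.14°  ·
  (1,3): δ = 5.46°  ✓
  (1,4): δ = 38.71°  ·
  (1,5): δ = 63.66°  ·
  (2,3): δ = 68.40°  ·
  (2,4): δ = 35.15°  ·
  (2,5): δ = 10.20°  ✓
  (3,4): δ = 146.75°  ·
  (3,5): δ = 121.80°  ·
  (4,5): δ = 155.04°  ·
antipodal pairs: 2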